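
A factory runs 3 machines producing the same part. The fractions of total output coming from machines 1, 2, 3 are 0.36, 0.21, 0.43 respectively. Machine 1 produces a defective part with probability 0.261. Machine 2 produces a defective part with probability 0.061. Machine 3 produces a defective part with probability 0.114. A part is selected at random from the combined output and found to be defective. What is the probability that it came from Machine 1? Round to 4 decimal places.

P(defective|M1) = 0.261; P(defective|M2) = 0.061; P(defective|M3) = 0.114.
Prior × likelihood for each source: 0.36·0.261=0.09396, 0.21·0.061=0.01281, 0.43·0.114=0.04902. Summing gives P(defective) = 0.15579.
P(Machine 1 | defective) = 0.09396 / 0.15579 = 0.6031.

Posterior probability ≈ 0.6031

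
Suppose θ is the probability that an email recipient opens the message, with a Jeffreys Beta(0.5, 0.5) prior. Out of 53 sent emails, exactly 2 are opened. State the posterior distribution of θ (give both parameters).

Posterior: Beta(2.5, 51.5)

Observing 2 successes and 51 failures updates Beta(0.5, 0.5) by adding the success and failure counts to the two shape parameters: α = 0.5+2 = 2.5, β = 0.5+51 = 51.5.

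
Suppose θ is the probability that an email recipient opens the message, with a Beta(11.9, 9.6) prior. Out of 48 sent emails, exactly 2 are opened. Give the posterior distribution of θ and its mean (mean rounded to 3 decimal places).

Posterior: Beta(13.9, 55.6); mean ≈ 0.200

Observing 2 successes and 46 failures updates Beta(11.9, 9.6) by adding the success and failure counts to the two shape parameters: α = 11.9+2 = 13.9, β = 9.6+46 = 55.6.
Posterior mean = α/(α+β) = 13.9/69.5 = 0.200.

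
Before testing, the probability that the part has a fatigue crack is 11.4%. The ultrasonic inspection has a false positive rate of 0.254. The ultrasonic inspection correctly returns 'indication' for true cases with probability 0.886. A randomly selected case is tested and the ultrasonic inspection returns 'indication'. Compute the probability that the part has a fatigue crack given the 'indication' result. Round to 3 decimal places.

P(H | E) ≈ 0.310

Let H be the event that the part has a fatigue crack. P(H) = 0.114, so P(¬H) = 0.886. With E the 'indication' result, P(E|H) = 0.886 and P(E|¬H) = 0.254.
P(E) = 0.886·0.114 + 0.254·0.886 = 0.10100 + 0.22504 = 0.32605.
By Bayes' theorem, P(H|E) = 0.10100 / 0.32605 = 0.310.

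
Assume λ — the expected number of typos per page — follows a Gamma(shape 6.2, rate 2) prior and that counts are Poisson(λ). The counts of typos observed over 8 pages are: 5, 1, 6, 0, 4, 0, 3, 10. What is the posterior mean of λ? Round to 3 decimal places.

Posterior mean ≈ 3.520

The Poisson likelihood adds the total count to the shape and the number of exposure periods to the rate. Here ∑xᵢ = 29 and n = 8, so shape 6.2→35.2 and rate 2→10.
Posterior mean = shape/rate = 35.2/10 = 3.520.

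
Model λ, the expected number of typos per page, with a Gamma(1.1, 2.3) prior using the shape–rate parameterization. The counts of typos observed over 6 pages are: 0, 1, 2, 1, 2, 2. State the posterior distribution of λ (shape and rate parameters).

Posterior: Gamma(shape=9.1, rate=8.3)

Total count ∑xᵢ = 8 over n = 6 pages.
Gamma is conjugate to the Poisson likelihood: posterior is Gamma(shape = 1.1+8 = 9.1, rate = 2.3+6 = 8.3).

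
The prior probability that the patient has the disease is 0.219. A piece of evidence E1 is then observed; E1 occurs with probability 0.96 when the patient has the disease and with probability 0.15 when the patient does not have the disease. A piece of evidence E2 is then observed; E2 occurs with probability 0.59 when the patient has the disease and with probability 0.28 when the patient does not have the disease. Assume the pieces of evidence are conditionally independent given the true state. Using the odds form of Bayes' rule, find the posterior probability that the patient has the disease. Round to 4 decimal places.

Posterior probability ≈ 0.7909

Prior odds = 0.219/(1−0.219) = 0.28041.
Likelihood ratio for E1 = 0.96/0.15 = 6.4000.
Likelihood ratio for E2 = 0.59/0.28 = 2.1071.
Posterior odds = prior odds × LR₁ × LR₂ = 3.7815.
Posterior probability = odds/(1+odds) = 3.7815/4.7815 = 0.7909.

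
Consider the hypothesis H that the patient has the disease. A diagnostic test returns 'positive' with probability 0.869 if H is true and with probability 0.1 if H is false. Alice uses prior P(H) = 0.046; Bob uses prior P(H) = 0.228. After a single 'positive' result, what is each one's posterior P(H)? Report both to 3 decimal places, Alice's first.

P('+'|H) = 0.869, P('+'|¬H) = 0.1.
Alice: numerator 0.869·0.046 = 0.039974; evidence = 0.039974+0.1·0.954 = 0.13537; posterior = 0.295.
Bob: numerator 0.869·0.228 = 0.19813; evidence = 0.19813+0.1·0.772 = 0.27533; posterior = 0.720.

Alice: 0.295; Bob: 0.720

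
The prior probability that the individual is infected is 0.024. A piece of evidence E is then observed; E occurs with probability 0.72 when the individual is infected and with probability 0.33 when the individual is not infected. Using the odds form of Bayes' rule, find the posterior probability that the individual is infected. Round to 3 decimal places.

Posterior probability ≈ 0.051

Prior odds = 0.024/(1−0.024) = 0.024590.
Likelihood ratio for E = 0.72/0.33 = 2.1818.
Posterior odds = prior odds × LR = 0.053651.
Posterior probability = odds/(1+odds) = 0.053651/1.0537 = 0.051.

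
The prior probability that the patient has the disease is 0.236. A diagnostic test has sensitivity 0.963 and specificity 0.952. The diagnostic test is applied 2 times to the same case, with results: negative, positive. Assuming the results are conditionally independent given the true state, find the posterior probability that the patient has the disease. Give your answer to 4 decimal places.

With H the event that the patient has the disease, the joint likelihood of the observed sequence is P(data|H) = 0.037·0.963 = 0.035631 and P(data|¬H) = 0.952·0.048 = 0.045696.
Bayes: P(H|data) = 0.236·0.035631 / (0.236·0.035631 + 0.764·0.045696) = 0.0084089/0.043321 = 0.1941.

Posterior P(H) ≈ 0.1941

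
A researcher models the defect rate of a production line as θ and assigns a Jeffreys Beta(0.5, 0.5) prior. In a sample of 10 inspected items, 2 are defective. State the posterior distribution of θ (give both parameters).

Posterior: Beta(2.5, 8.5)

The binomial likelihood is conjugate to the Beta prior: with 2 successes and 8 failures, the posterior is Beta(0.5+2, 0.5+8) = Beta(2.5, 8.5).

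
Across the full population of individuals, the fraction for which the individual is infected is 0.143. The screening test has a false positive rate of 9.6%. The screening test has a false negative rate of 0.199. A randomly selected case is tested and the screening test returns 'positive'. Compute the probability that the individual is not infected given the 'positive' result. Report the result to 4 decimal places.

Let H be the event that the individual is infected. P(H) = 0.143, so P(¬H) = 0.857. With E the 'positive' result, P(E|H) = 0.801 and P(E|¬H) = 0.096.
P(E) = 0.801·0.143 + 0.096·0.857 = 0.11454 + 0.082272 = 0.19681.
By Bayes' theorem, P(H|E) = 0.11454 / 0.19681 = 0.5820. Hence P(¬H|E) = 1 − 0.5820 = 0.4180.

P(¬H | E) ≈ 0.4180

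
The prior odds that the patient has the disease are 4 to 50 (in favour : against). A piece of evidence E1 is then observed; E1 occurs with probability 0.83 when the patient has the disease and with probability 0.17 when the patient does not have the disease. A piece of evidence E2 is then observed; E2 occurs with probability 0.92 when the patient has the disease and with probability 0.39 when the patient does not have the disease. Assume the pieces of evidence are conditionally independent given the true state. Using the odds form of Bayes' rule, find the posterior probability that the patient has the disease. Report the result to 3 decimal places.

Posterior probability ≈ 0.480

Prior odds = 4/50 = 0.080000. In log-odds, ln(0.080000) = -2.5257.
Add log likelihood ratios: ln(4.8824) + ln(2.3590) = 2.4439.
Posterior log-odds = -0.081874, so posterior odds = exp(-0.081874) = 0.92139. Converting, P(H|E) = 0.92139/1.9214 = 0.480.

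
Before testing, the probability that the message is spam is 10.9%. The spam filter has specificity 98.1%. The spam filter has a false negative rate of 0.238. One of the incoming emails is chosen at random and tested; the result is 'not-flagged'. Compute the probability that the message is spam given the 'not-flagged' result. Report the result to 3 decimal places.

P(H | E) ≈ 0.029

Let H be the event that the message is spam. P(H) = 0.109, so P(¬H) = 0.891. With E the 'not-flagged' result, P(E|H) = 0.238 and P(E|¬H) = 0.981.
P(E) = 0.238·0.109 + 0.981·0.891 = 0.025942 + 0.87407 = 0.90001.
By Bayes' theorem, P(H|E) = 0.025942 / 0.90001 = 0.029.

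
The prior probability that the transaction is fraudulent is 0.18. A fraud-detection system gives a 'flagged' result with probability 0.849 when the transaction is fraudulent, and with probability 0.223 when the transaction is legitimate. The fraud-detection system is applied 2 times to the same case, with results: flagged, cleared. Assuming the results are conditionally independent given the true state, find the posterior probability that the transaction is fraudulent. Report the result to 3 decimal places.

Posterior P(H) ≈ 0.140

Let H be the event that the transaction is fraudulent; start with P(H) = 0.18. P('flagged'|H) = 0.849, P('flagged'|¬H) = 0.223.
Update on result 1 ('flagged'): P(H) ← 0.849·0.1800 / (0.849·0.1800 + 0.223·0.8200) = 0.15282/0.33568 = 0.4553.
Update on result 2 ('cleared'): P(H) ← 0.151·0.4553 / (0.151·0.4553 + 0.777·0.5447) = 0.068744/0.49201 = 0.1397.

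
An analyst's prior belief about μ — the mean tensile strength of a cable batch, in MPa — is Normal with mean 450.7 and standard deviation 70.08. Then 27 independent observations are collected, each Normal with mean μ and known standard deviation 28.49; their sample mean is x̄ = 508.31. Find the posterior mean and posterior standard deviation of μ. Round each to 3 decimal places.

Posterior mean ≈ 507.960; posterior SD ≈ 5.466

With known σ, the Normal prior is conjugate. Weight on the data is w = (n/σ²)/(n/σ² + 1/τ₀²) = 0.0332643/(0.0332643+0.00020362) = 0.99392.
Posterior mean = w·x̄ + (1−w)·μ₀ = 0.99392·508.31 + 0.0060839·450.7 = 507.960. Posterior variance = 1/(0.0332643+0.00020362) = 29.8793, so SD = 5.466.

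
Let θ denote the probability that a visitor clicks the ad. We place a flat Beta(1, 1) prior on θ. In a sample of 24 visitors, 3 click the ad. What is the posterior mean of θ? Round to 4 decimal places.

The binomial likelihood is conjugate to the Beta prior: with 3 successes and 21 failures, the posterior is Beta(1+3, 1+21) = Beta(4, 22).
Posterior mean = α/(α+β) = 4/26 = 0.1538.

Posterior mean ≈ 0.1538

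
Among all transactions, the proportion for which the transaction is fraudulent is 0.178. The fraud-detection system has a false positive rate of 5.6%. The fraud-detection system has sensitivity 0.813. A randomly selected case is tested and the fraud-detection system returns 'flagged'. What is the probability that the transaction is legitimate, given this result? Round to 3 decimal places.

Let H be the event that the transaction is fraudulent. P(H) = 0.178, so P(¬H) = 0.822. With E the 'flagged' result, P(E|H) = 0.813 and P(E|¬H) = 0.056.
P(E) = 0.813·0.178 + 0.056·0.822 = 0.14471 + 0.046032 = 0.19075.
By Bayes' theorem, P(H|E) = 0.14471 / 0.19075 = 0.759. Hence P(¬H|E) = 1 − 0.759 = 0.241.

P(¬H | E) ≈ 0.241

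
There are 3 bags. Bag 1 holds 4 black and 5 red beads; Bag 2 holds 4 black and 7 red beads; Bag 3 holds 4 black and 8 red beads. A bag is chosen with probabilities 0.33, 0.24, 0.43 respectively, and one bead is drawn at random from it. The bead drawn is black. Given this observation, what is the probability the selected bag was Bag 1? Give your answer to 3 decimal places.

Tabulate prior·likelihood by source: [1] prior 0.33, lik 0.4444, product 0.1467; [2] prior 0.24, lik 0.3636, product 0.08727; [3] prior 0.43, lik 0.3333, product 0.1433.
Normalizing constant = 0.37727; the posterior for Bag 1 is its product over the sum, 0.1467/0.37727 = 0.389.

Posterior probability ≈ 0.389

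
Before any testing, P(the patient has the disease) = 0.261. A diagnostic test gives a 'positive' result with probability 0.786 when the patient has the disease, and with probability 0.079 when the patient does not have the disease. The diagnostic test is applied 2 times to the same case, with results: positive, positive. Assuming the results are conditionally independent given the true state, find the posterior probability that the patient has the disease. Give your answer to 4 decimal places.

Let H be the event that the patient has the disease; start with P(H) = 0.261. P('positive'|H) = 0.786, P('positive'|¬H) = 0.079.
Update on result 1 ('positive'): P(H) ← 0.786·0.2610 / (0.786·0.2610 + 0.079·0.7390) = 0.20515/0.26353 = 0.7785.
Update on result 2 ('positive'): P(H) ← 0.786·0.7785 / (0.786·0.7785 + 0.079·0.2215) = 0.61187/0.62937 = 0.9722.

Posterior P(H) ≈ 0.9722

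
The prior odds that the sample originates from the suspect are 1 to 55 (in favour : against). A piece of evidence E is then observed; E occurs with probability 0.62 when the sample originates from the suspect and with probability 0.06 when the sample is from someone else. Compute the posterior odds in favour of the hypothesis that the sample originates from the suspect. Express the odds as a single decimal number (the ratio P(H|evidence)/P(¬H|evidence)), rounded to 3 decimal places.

Posterior odds ≈ 0.188

Prior odds = 1/55 = 0.018182. In log-odds, ln(0.018182) = -4.0073.
Add log likelihood ratio: ln(10.333) = 2.3354.
Posterior log-odds = -1.6720, so posterior odds = exp(-1.6720) = 0.18788.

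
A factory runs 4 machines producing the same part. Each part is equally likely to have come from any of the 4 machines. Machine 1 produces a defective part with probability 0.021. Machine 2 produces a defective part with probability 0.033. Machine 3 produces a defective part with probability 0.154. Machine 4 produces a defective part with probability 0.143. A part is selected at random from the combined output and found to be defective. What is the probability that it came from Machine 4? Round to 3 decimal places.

P(defective|M1) = 0.021; P(defective|M2) = 0.033; P(defective|M3) = 0.154; P(defective|M4) = 0.143.
Prior × likelihood for each source: 0.25·0.021=0.005250, 0.25·0.033=0.008250, 0.25·0.154=0.03850, 0.25·0.143=0.03575. Summing gives P(defective) = 0.087750.
P(Machine 4 | defective) = 0.03575 / 0.087750 = 0.407.

Posterior probability ≈ 0.407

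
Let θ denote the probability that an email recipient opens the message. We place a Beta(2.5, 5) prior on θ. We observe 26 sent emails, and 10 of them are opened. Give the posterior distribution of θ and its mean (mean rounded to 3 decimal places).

Posterior: Beta(12.5, 21); mean ≈ 0.373

Observing 10 successes and 16 failures updates Beta(2.5, 5) by adding the success and failure counts to the two shape parameters: α = 2.5+10 = 12.5, β = 5+16 = 21.
E[θ | data] = 12.5/(12.5+21) = 0.373.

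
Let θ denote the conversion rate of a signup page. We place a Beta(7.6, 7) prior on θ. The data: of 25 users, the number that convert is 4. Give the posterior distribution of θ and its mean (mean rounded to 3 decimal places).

Posterior: Beta(11.6, 28); mean ≈ 0.293

Observing 4 successes and 21 failures updates Beta(7.6, 7) by adding the success and failure counts to the two shape parameters: α = 7.6+4 = 11.6, β = 7+21 = 28.
Posterior mean = α/(α+β) = 11.6/39.6 = 0.293.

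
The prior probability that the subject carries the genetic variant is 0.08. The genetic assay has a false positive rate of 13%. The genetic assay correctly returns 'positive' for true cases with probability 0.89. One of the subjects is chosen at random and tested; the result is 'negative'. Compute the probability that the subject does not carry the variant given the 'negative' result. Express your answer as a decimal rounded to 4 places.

P(¬H | E) ≈ 0.9891

Write H for 'the subject carries the genetic variant'. Prior odds H:¬H = 0.08/0.92 = 0.086957. For the 'negative' outcome, the likelihood ratio is 0.11/0.87 = 0.12644.
Posterior odds = 0.086957 × 0.12644 = 0.010995, so P(H|E) = 0.010995/(1+0.010995) = 0.0109. Then P(¬H|E) = 1 − 0.0109 = 0.9891.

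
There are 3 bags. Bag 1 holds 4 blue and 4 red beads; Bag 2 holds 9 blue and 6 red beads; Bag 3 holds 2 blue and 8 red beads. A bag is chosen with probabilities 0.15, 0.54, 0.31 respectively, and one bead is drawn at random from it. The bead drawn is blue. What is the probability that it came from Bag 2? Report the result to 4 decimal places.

Posterior probability ≈ 0.7028

Tabulate prior·likelihood by source: [1] prior 0.15, lik 0.5, product 0.07500; [2] prior 0.54, lik 0.6, product 0.3240; [3] prior 0.31, lik 0.2, product 0.06200.
Normalizing constant = 0.46100; the posterior for Bag 2 is its product over the sum, 0.3240/0.46100 = 0.7028.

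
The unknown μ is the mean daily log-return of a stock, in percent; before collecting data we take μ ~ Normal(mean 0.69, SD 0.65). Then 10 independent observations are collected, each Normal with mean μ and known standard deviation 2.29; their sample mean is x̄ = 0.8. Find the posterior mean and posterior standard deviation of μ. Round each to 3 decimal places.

With known σ, the Normal prior is conjugate. Weight on the data is w = (n/σ²)/(n/σ² + 1/τ₀²) = 1.90690/(1.90690+2.36686) = 0.44619.
Posterior mean = w·x̄ + (1−w)·μ₀ = 0.44619·0.8 + 0.55381·0.69 = 0.739. Posterior variance = 1/(1.90690+2.36686) = 0.233986, so SD = 0.484.

Posterior mean ≈ 0.739; posterior SD ≈ 0.484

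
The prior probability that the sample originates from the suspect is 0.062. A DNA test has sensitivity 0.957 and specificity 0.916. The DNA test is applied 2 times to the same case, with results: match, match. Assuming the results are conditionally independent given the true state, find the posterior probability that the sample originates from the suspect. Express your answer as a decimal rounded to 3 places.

Let H be the event that the sample originates from the suspect; start with P(H) = 0.062. P('match'|H) = 0.957, P('match'|¬H) = 0.084.
Update on result 1 ('match'): P(H) ← 0.957·0.0620 / (0.957·0.0620 + 0.084·0.9380) = 0.059334/0.13813 = 0.4296.
Update on result 2 ('match'): P(H) ← 0.957·0.4296 / (0.957·0.4296 + 0.084·0.5704) = 0.41109/0.45901 = 0.8956.

Posterior P(H) ≈ 0.896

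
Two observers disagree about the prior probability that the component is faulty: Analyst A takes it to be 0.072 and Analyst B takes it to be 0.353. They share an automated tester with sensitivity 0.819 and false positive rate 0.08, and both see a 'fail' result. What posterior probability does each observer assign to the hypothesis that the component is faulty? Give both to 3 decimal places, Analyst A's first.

The likelihood ratio for a 'fail' result is 0.819/0.08 = 10.237.
Analyst A: prior odds 0.072/0.928 = 0.077586; posterior odds 0.79429; posterior probability 0.443.
Analyst B: prior odds 0.353/0.647 = 0.54560; posterior odds 5.5855; posterior probability 0.848.

Analyst A: 0.443; Analyst B: 0.848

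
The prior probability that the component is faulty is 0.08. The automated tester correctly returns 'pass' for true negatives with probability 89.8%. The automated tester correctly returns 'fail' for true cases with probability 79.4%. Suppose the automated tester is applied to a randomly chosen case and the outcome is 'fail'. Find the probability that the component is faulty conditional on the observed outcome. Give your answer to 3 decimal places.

P(H | E) ≈ 0.404

Let H be the event that the component is faulty. P(H) = 0.08, so P(¬H) = 0.92. With E the 'fail' result, P(E|H) = 0.794 and P(E|¬H) = 0.102.
P(E) = 0.794·0.08 + 0.102·0.92 = 0.063520 + 0.093840 = 0.15736.
By Bayes' theorem, P(H|E) = 0.063520 / 0.15736 = 0.404.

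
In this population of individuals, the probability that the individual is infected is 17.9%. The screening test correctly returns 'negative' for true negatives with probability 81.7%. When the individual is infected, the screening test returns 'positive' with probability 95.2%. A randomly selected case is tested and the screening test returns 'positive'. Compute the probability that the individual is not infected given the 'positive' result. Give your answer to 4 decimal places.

P(¬H | E) ≈ 0.4686

Write H for 'the individual is infected'. Prior odds H:¬H = 0.179/0.821 = 0.21803. For the 'positive' outcome, the likelihood ratio is 0.952/0.183 = 5.2022.
Posterior odds = 0.21803 × 5.2022 = 1.1342, so P(H|E) = 1.1342/(1+1.1342) = 0.5314. Then P(¬H|E) = 1 − 0.5314 = 0.4686.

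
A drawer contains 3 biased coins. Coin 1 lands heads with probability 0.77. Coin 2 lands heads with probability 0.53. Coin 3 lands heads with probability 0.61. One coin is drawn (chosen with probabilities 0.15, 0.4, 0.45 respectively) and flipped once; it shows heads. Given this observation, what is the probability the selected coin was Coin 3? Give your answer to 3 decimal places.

Posterior probability ≈ 0.456

Tabulate prior·likelihood by source: [1] prior 0.15, lik 0.77, product 0.1155; [2] prior 0.4, lik 0.53, product 0.2120; [3] prior 0.45, lik 0.61, product 0.2745.
Normalizing constant = 0.60200; the posterior for Coin 3 is its product over the sum, 0.2745/0.60200 = 0.456.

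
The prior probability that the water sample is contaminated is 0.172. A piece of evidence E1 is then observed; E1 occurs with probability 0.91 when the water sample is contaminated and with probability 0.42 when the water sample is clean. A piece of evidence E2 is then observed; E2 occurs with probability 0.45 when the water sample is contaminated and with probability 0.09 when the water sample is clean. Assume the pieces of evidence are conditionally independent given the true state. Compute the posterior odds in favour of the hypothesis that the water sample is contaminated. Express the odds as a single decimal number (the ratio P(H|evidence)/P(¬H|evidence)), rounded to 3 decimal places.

Posterior odds ≈ 2.250

Prior odds = 0.172/(1−0.172) = 0.20773. In log-odds, ln(0.20773) = -1.5715.
Add log likelihood ratios: ln(2.1667) + ln(5.0000) = 2.3826.
Posterior log-odds = 0.81111, so posterior odds = exp(0.81111) = 2.2504.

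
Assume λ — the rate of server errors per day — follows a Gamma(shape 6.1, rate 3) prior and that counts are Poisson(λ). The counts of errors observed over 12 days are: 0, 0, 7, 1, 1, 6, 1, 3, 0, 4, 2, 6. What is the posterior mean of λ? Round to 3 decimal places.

Total count ∑xᵢ = 31 over n = 12 days.
Gamma is conjugate to the Poisson likelihood: posterior is Gamma(shape = 6.1+31 = 37.1, rate = 3+12 = 15).
Posterior mean = shape/rate = 37.1/15 = 2.473.

Posterior mean ≈ 2.473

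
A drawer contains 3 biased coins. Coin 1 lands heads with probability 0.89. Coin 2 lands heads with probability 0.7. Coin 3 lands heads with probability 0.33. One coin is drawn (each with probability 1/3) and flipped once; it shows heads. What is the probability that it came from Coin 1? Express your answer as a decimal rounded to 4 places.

Tabulate prior·likelihood by source: [1] prior 0.333333, lik 0.89, product 0.2967; [2] prior 0.333333, lik 0.7, product 0.2333; [3] prior 0.333333, lik 0.33, product 0.1100.
Normalizing constant = 0.64000; the posterior for Coin 1 is its product over the sum, 0.2967/0.64000 = 0.4635.

Posterior probability ≈ 0.4635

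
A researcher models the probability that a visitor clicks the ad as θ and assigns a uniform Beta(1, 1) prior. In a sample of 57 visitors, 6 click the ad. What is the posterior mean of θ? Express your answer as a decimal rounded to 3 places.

Posterior mean ≈ 0.119

Observing 6 successes and 51 failures updates Beta(1, 1) by adding the success and failure counts to the two shape parameters: α = 1+6 = 7, β = 1+51 = 52.
E[θ | data] = 7/(7+52) = 0.119.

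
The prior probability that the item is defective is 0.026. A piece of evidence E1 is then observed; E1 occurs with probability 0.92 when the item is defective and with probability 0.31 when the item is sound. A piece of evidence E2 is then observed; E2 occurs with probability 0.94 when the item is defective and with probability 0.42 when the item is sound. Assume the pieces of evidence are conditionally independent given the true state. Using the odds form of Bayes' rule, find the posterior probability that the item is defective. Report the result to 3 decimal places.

Prior odds = 0.026/(1−0.026) = 0.026694.
Likelihood ratio for E1 = 0.92/0.31 = 2.9677.
Likelihood ratio for E2 = 0.94/0.42 = 2.2381.
Posterior odds = prior odds × LR₁ × LR₂ = 0.17730.
Posterior probability = odds/(1+odds) = 0.17730/1.1773 = 0.151.

Posterior probability ≈ 0.151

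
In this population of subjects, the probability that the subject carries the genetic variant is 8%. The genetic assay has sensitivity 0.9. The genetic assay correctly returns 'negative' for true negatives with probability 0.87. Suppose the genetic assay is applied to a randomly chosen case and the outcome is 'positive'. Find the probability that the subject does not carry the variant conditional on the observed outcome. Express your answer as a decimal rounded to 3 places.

P(¬H | E) ≈ 0.624

Let H be the event that the subject carries the genetic variant. P(H) = 0.08, so P(¬H) = 0.92. With E the 'positive' result, P(E|H) = 0.9 and P(E|¬H) = 0.13.
P(E) = 0.9·0.08 + 0.13·0.92 = 0.072000 + 0.11960 = 0.19160.
By Bayes' theorem, P(H|E) = 0.072000 / 0.19160 = 0.376. Hence P(¬H|E) = 1 − 0.376 = 0.624.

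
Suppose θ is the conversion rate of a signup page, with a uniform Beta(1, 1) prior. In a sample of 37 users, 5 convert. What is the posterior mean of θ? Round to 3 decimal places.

The binomial likelihood is conjugate to the Beta prior: with 5 successes and 32 failures, the posterior is Beta(1+5, 1+32) = Beta(6, 33).
E[θ | data] = 6/(6+33) = 0.154.

Posterior mean ≈ 0.154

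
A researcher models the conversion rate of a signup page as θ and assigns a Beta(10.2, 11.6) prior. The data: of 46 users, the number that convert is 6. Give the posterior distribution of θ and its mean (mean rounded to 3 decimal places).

Posterior: Beta(16.2, 51.6); mean ≈ 0.239

The binomial likelihood is conjugate to the Beta prior: with 6 successes and 40 failures, the posterior is Beta(10.2+6, 11.6+40) = Beta(16.2, 51.6).
E[θ | data] = 16.2/(16.2+51.6) = 0.239.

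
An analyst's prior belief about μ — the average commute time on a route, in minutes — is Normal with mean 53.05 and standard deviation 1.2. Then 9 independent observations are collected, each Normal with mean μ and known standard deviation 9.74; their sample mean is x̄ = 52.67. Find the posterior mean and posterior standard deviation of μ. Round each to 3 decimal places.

Posterior mean ≈ 53.004; posterior SD ≈ 1.126

With known σ, the Normal prior is conjugate. Weight on the data is w = (n/σ²)/(n/σ² + 1/τ₀²) = 0.0948691/(0.0948691+0.694444) = 0.12019.
Posterior mean = w·x̄ + (1−w)·μ₀ = 0.12019·52.67 + 0.87981·53.05 = 53.004. Posterior variance = 1/(0.0948691+0.694444) = 1.26692, so SD = 1.126.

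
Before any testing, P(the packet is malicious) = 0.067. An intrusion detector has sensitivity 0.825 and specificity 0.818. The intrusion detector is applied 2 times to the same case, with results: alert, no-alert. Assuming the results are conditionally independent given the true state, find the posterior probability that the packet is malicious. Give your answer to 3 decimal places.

Let H be the event that the packet is malicious; start with P(H) = 0.067. P('alert'|H) = 0.825, P('alert'|¬H) = 0.182.
Update on result 1 ('alert'): P(H) ← 0.825·0.0670 / (0.825·0.0670 + 0.182·0.9330) = 0.055275/0.22508 = 0.2456.
Update on result 2 ('no-alert'): P(H) ← 0.175·0.2456 / (0.175·0.2456 + 0.818·0.7544) = 0.042976/0.66009 = 0.0651.

Posterior P(H) ≈ 0.065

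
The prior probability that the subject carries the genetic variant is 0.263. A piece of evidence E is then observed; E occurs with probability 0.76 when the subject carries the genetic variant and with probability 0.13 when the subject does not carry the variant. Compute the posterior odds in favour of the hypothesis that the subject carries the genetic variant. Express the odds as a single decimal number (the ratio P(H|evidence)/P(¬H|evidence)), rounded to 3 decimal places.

Posterior odds ≈ 2.086

Prior odds = 0.263/(1−0.263) = 0.35685.
Likelihood ratio for E = 0.76/0.13 = 5.8462.
Posterior odds = prior odds × LR = 2.0862.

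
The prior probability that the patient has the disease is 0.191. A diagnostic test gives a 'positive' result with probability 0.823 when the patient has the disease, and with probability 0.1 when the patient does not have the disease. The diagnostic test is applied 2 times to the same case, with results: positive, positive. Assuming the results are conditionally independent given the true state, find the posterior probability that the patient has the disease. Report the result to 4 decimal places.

Posterior P(H) ≈ 0.9411

With H the event that the patient has the disease, the joint likelihood of the observed sequence is P(data|H) = 0.823·0.823 = 0.67733 and P(data|¬H) = 0.1·0.1 = 0.010000.
Bayes: P(H|data) = 0.191·0.67733 / (0.191·0.67733 + 0.809·0.010000) = 0.12937/0.13746 = 0.9411.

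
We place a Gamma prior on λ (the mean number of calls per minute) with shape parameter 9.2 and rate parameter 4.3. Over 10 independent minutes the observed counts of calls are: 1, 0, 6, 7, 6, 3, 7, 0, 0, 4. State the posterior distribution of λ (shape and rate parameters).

The Poisson likelihood adds the total count to the shape and the number of exposure periods to the rate. Here ∑xᵢ = 34 and n = 10, so shape 9.2→43.2 and rate 4.3→14.3.

Posterior: Gamma(shape=43.2, rate=14.3)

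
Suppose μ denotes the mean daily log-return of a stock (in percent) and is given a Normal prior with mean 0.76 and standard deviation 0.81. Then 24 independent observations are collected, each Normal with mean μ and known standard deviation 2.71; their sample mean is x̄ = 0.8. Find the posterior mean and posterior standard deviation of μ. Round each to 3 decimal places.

With known σ, the Normal prior is conjugate. Weight on the data is w = (n/σ²)/(n/σ² + 1/τ₀²) = 3.26793/(3.26793+1.52416) = 0.68194.
Posterior mean = w·x̄ + (1−w)·μ₀ = 0.68194·0.8 + 0.31806·0.76 = 0.787. Posterior variance = 1/(3.26793+1.52416) = 0.208677, so SD = 0.457.

Posterior mean ≈ 0.787; posterior SD ≈ 0.457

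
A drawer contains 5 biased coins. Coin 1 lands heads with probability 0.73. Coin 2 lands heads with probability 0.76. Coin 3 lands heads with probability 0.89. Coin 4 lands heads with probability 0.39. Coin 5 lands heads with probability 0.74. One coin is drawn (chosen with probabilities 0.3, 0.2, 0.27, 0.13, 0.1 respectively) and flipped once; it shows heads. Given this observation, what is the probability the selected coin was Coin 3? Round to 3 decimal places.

Posterior probability ≈ 0.326

P(heads|C1) = 0.73; P(heads|C2) = 0.76; P(heads|C3) = 0.89; P(heads|C4) = 0.39; P(heads|C5) = 0.74.
Prior × likelihood for each source: 0.3·0.73=0.2190, 0.2·0.76=0.1520, 0.27·0.89=0.2403, 0.13·0.39=0.05070, 0.1·0.74=0.07400. Summing gives P(heads) = 0.73600.
P(Coin 3 | heads) = 0.2403 / 0.73600 = 0.326.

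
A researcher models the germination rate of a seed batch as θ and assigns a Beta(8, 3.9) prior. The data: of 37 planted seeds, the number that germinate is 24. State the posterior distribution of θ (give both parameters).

Observing 24 successes and 13 failures updates Beta(8, 3.9) by adding the success and failure counts to the two shape parameters: α = 8+24 = 32, β = 3.9+13 = 16.9.

Posterior: Beta(32, 16.9)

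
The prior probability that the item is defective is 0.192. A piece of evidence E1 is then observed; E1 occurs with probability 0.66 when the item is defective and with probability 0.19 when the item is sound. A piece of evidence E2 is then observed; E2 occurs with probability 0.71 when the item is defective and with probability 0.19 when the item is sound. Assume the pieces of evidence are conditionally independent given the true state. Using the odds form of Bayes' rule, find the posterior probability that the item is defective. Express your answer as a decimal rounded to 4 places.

Prior odds = 0.192/(1−0.192) = 0.23762. In log-odds, ln(0.23762) = -1.4371.
Add log likelihood ratios: ln(3.4737) + ln(3.7368) = 2.5635.
Posterior log-odds = 1.1264, so posterior odds = exp(1.1264) = 3.0845. Converting, P(H|E) = 3.0845/4.0845 = 0.7552.

Posterior probability ≈ 0.7552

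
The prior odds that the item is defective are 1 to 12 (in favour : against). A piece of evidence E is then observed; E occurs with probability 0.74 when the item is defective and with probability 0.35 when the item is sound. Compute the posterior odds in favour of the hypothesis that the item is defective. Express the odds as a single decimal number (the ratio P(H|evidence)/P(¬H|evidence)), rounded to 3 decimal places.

Prior odds = 1/12 = 0.083333.
Likelihood ratio for E = 0.74/0.35 = 2.1143.
Posterior odds = prior odds × LR = 0.17619.

Posterior odds ≈ 0.176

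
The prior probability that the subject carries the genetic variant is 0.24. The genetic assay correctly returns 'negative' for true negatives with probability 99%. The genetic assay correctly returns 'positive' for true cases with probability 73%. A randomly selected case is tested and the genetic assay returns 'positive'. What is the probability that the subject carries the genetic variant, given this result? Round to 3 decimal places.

P(H | E) ≈ 0.958

Write H for 'the subject carries the genetic variant'. Prior odds H:¬H = 0.24/0.76 = 0.31579. For the 'positive' outcome, the likelihood ratio is 0.73/0.01 = 73.000.
Posterior odds = 0.31579 × 73.000 = 23.053, so P(H|E) = 23.053/(1+23.053) = 0.958.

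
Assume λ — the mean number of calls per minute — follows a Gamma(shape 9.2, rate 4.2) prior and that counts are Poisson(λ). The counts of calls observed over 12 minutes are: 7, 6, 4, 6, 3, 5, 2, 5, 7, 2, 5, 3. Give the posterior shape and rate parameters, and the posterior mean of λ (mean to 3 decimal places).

Posterior: Gamma(shape=64.2, rate=16.2); mean ≈ 3.963

Total count ∑xᵢ = 55 over n = 12 minutes.
Gamma is conjugate to the Poisson likelihood: posterior is Gamma(shape = 9.2+55 = 64.2, rate = 4.2+12 = 16.2).
E[λ | data] = 64.2/16.2 = 3.963.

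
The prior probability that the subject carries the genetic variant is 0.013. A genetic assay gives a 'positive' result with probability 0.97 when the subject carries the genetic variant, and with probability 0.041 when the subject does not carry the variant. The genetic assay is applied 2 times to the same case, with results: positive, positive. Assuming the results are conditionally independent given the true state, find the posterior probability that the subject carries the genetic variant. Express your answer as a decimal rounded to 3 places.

Posterior P(H) ≈ 0.881

Let H be the event that the subject carries the genetic variant; start with P(H) = 0.013. P('positive'|H) = 0.97, P('positive'|¬H) = 0.041.
Update on result 1 ('positive'): P(H) ← 0.97·0.0130 / (0.97·0.0130 + 0.041·0.9870) = 0.012610/0.053077 = 0.2376.
Update on result 2 ('positive'): P(H) ← 0.97·0.2376 / (0.97·0.2376 + 0.041·0.7624) = 0.23045/0.26171 = 0.8806.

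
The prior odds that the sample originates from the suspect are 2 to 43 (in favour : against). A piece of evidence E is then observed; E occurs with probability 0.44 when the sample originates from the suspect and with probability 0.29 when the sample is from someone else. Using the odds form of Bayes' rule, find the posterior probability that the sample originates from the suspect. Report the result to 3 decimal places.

Posterior probability ≈ 0.066

Prior odds = 2/43 = 0.046512. In log-odds, ln(0.046512) = -3.0681.
Add log likelihood ratio: ln(1.5172) = 0.41689.
Posterior log-odds = -2.6512, so posterior odds = exp(-2.6512) = 0.070569. Converting, P(H|E) = 0.070569/1.0706 = 0.066.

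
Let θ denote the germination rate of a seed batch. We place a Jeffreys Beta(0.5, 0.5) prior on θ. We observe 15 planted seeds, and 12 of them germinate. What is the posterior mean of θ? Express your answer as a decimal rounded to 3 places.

The binomial likelihood is conjugate to the Beta prior: with 12 successes and 3 failures, the posterior is Beta(0.5+12, 0.5+3) = Beta(12.5, 3.5).
Posterior mean = α/(α+β) = 12.5/16 = 0.781.

Posterior mean ≈ 0.781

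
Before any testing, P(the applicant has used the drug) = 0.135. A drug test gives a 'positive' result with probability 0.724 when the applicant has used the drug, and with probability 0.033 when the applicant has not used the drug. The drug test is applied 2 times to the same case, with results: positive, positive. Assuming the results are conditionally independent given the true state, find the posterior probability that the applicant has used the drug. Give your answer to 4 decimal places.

Posterior P(H) ≈ 0.9869

Let H be the event that the applicant has used the drug; start with P(H) = 0.135. P('positive'|H) = 0.724, P('positive'|¬H) = 0.033.
Update on result 1 ('positive'): P(H) ← 0.724·0.1350 / (0.724·0.1350 + 0.033·0.8650) = 0.097740/0.12629 = 0.7740.
Update on result 2 ('positive'): P(H) ← 0.724·0.7740 / (0.724·0.7740 + 0.033·0.2260) = 0.56035/0.56781 = 0.9869.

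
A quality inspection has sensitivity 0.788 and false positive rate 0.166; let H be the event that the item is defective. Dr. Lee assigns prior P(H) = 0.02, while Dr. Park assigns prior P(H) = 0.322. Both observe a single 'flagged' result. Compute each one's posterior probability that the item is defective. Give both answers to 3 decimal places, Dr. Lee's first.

Dr. Lee: 0.088; Dr. Park: 0.693

P('+'|H) = 0.788, P('+'|¬H) = 0.166.
Dr. Lee: numerator 0.788·0.02 = 0.015760; evidence = 0.015760+0.166·0.98 = 0.17844; posterior = 0.088.
Dr. Park: numerator 0.788·0.322 = 0.25374; evidence = 0.25374+0.166·0.678 = 0.36628; posterior = 0.693.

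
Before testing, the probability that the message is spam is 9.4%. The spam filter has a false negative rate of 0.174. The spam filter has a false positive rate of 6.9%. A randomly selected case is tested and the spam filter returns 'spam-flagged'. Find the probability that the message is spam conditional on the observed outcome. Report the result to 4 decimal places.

P(H | E) ≈ 0.5540

Let H be the event that the message is spam. P(H) = 0.094, so P(¬H) = 0.906. With E the 'spam-flagged' result, P(E|H) = 0.826 and P(E|¬H) = 0.069.
P(E) = 0.826·0.094 + 0.069·0.906 = 0.077644 + 0.062514 = 0.14016.
By Bayes' theorem, P(H|E) = 0.077644 / 0.14016 = 0.5540.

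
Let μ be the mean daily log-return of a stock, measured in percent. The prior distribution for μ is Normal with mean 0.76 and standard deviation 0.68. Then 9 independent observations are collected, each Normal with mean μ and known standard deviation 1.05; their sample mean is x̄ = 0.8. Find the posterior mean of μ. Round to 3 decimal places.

Posterior mean ≈ 0.792

With known σ, the Normal prior is conjugate. Weight on the data is w = (n/σ²)/(n/σ² + 1/τ₀²) = 8.16327/(8.16327+2.16263) = 0.79056.
Posterior mean = w·x̄ + (1−w)·μ₀ = 0.79056·0.8 + 0.20944·0.76 = 0.792.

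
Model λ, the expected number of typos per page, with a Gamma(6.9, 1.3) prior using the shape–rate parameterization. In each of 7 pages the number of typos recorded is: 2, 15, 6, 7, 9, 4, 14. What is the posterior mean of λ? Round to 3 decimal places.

Posterior mean ≈ 7.699

The Poisson likelihood adds the total count to the shape and the number of exposure periods to the rate. Here ∑xᵢ = 57 and n = 7, so shape 6.9→63.9 and rate 1.3→8.3.
Posterior mean = shape/rate = 63.9/8.3 = 7.699.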